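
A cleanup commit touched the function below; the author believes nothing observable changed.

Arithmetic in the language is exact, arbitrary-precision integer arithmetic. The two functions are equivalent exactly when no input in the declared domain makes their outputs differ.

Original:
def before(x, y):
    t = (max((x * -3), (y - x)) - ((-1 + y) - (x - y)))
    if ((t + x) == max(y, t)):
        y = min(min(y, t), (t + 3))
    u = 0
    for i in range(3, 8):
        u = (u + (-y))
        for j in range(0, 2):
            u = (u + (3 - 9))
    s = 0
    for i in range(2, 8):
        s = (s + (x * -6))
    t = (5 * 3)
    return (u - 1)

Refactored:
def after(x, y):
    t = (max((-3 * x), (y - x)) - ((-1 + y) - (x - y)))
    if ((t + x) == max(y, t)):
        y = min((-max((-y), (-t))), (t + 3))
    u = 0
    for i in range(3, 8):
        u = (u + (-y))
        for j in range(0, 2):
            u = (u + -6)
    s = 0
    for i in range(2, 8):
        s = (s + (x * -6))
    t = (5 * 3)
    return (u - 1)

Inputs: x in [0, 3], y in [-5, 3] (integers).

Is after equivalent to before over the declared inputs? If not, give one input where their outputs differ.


This is a faithful refactor — constant usage differs, arithmetic usage differs, min/max/abs usage differs, but the computed results match everywhere.
One worked example (x=1, y=2) — before: t := -1 | ((t + x) == max(y, t)): false | u := 0 | iter i=3: | u := -2 | iter j=0: | u := -8 | iter j=1: | u := -14 | iter i=4: | u := -16 | iter j=0: | u := -22 | iter j=1: | u := -28 | iter i=5: | u := -30 | iter j=0: | u := -36 | iter j=1: | u := -42 | iter i=6: | u := -44 | iter j=0: | u := -50 | iter j=1: | u := -56 | iter i=7: | u := -58 | iter j=0: | u := -64 | iter j=1: | u := -70 | s := 0 | iter i=2: | s := -6 | iter i=3: | s := -12 | iter i=4: | s := -18 | iter i=5: | s := -24 | iter i=6: | s := -30 | iter i=7: | s := -36 | t := 15 | result -71; after: t := -1 | ((t + x) == max(y, t)): false | u := 0 | iter i=3: | u := -2 | iter j=0: | u := -8 | iter j=1: | u := -14 | iter i=4: | u := -16 | iter j=0: | u := -22 | iter j=1: | u := -28 | iter i=5: | u := -30 | iter j=0: | u := -36 | iter j=1: | u := -42 | iter i=6: | u := -44 | iter j=0: | u := -50 | iter j=1: | u := -56 | iter i=7: | u := -58 | iter j=0: | u := -64 | iter j=1: | u := -70 | s := 0 | iter i=2: | s := -6 | iter i=3: | s := -12 | iter i=4: | s := -18 | iter i=5: | s := -24 | iter i=6: | s := -30 | iter i=7: | s := -36 | t := 15 | result -71; agreement on -71.
An exhaustive pass over the 36 declared inputs shows identical outputs.
verdict: equivalent


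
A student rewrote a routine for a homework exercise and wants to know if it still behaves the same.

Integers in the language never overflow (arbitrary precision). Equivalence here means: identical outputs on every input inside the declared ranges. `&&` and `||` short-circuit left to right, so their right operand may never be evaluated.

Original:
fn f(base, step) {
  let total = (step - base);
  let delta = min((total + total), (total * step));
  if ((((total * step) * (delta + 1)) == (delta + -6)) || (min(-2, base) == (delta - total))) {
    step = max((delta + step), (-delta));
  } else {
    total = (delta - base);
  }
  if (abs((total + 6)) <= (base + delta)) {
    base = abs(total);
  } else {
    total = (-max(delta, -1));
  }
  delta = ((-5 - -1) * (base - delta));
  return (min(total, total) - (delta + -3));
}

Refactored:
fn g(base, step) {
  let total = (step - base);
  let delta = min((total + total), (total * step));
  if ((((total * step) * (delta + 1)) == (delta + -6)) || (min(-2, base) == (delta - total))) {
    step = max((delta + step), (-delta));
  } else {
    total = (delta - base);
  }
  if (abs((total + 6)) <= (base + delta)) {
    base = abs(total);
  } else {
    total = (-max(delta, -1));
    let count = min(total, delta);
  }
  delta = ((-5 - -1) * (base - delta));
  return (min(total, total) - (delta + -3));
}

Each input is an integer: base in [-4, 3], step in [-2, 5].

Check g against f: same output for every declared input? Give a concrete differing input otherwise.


Behavior is preserved: although local variable names differ, plus statement counts differ, plus min/max/abs usage differs, the outputs never diverge.
Tracing base=-2, step=3: f: total becomes 5; next delta becomes 10; next ((((total * step) * (delta + 1)) == (delta + -6)) || (min(-2, base) == (delta - total))) evaluates to false; next total becomes 12; next (abs((total + 6)) <= (base + delta)) evaluates to false; next total becomes -10; next delta becomes 48; next final value -55 | g: total becomes 5; next delta becomes 10; next ((((total * step) * (delta + 1)) == (delta + -6)) || (min(-2, base) == (delta - total))) evaluates to false; next total becomes 12; next (abs((total + 6)) <= (base + delta)) evaluates to false; next total becomes -10; next count becomes -10; next delta becomes 48; next final value -55 — matching result -55.
Checked all 64 inputs in the declared domain: the outputs agree on every one.
verdict: equivalent


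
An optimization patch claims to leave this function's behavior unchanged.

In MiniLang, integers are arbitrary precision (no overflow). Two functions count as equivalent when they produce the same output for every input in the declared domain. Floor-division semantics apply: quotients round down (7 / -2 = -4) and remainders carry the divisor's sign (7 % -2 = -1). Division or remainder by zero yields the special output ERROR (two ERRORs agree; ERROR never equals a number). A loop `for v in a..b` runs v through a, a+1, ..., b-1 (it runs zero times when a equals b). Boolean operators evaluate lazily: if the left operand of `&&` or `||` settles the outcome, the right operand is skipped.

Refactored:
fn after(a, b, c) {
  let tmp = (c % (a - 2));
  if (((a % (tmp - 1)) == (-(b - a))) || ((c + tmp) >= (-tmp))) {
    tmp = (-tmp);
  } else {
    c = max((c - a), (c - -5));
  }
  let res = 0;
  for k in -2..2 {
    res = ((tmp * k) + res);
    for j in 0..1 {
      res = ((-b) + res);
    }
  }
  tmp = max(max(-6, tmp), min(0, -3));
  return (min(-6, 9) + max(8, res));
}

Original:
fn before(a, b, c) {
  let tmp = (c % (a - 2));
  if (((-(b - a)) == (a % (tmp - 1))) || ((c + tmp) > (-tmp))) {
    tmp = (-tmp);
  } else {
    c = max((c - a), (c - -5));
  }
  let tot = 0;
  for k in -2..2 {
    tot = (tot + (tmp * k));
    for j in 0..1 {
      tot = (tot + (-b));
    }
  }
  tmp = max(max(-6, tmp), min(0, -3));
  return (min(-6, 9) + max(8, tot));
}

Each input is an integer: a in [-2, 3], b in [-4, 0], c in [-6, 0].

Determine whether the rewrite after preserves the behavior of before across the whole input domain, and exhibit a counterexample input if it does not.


Equivalent. The edit looks behavioral (`((c + tmp) > (-tmp))` became `((c + tmp) >= (-tmp))`), but over these ranges it never changes the outcome.
Checked all 210 inputs in the declared domain: the outputs agree on every one.
Spot check at a=0, b=-1, c=-1 — before: tmp becomes -1; next (((-(b - a)) == (a % (tmp - 1))) || ((c + tmp) > (-tmp))) evaluates to false; next c becomes 4; next tot becomes 0; next at k=-2:; next tot becomes 2; next at j=0:; next tot becomes 3; next at k=-1:; next tot becomes 4; next at j=0:; next tot becomes 5; next at k=0:; next tot becomes 5; next at j=0:; next tot becomes 6; next at k=1:; next tot becomes 5; next at j=0:; next tot becomes 6; next tmp becomes -1; next final value 2. after: tmp becomes -1; next (((a % (tmp - 1)) == (-(b - a))) || ((c + tmp) >= (-tmp))) evaluates to false; next c becomes 4; next res becomes 0; next at k=-2:; next res becomes 2; next at j=0:; next res becomes 3; next at k=-1:; next res becomes 4; next at j=0:; next res becomes 5; next at k=0:; next res becomes 5; next at j=0:; next res becomes 6; next at k=1:; next res becomes 5; next at j=0:; next res becomes 6; next tmp becomes -1; next final value 2. Both give 2.
verdict: equivalent


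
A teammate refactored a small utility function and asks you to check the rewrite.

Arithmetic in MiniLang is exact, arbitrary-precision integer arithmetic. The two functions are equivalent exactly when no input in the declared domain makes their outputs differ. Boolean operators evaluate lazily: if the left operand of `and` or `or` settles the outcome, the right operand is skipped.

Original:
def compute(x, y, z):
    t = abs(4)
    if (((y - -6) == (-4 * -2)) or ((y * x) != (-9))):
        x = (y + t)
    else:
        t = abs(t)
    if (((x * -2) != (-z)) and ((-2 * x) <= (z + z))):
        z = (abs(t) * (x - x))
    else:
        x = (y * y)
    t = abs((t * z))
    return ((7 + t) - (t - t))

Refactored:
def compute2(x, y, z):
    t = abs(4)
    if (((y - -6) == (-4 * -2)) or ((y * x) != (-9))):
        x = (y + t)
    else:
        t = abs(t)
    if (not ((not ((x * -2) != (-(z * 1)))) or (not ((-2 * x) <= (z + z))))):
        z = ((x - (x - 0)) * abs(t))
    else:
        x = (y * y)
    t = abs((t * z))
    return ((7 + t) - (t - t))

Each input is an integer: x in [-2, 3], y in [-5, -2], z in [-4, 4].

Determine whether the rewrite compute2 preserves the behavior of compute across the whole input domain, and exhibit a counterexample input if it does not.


Differences: constant usage differs; also boolean connective usage differs; also arithmetic usage differs — yet all 216 inputs agree.
verdict: equivalent


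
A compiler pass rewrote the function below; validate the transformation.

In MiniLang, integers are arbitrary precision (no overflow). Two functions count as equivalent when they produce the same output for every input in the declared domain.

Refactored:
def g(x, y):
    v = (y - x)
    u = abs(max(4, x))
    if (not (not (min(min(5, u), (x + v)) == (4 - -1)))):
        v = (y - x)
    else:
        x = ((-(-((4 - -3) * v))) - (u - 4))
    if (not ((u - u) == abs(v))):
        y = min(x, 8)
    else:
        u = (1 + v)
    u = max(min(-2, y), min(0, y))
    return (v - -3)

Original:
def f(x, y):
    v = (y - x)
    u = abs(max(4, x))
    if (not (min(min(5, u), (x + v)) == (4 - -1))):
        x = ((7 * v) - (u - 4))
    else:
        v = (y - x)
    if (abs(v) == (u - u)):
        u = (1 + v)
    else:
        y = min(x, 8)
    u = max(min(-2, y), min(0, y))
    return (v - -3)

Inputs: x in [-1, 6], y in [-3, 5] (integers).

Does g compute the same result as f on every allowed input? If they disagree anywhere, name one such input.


Behavior is preserved: although boolean connective usage differs; and arithmetic usage differs; and constant usage differs, the outputs never diverge.
Tracing x=-1, y=3: f: v=4, then u=4, then (not (min(min(5, u), (x + v)) == (4 - -1))) is true, then x=28, then (abs(v) == (u - u)) is false, then y=8, then u=0, then returns 7 | g: v=4, then u=4, then (not (not (min(min(5, u), (x + v)) == (4 - -1)))) is false, then x=28, then (not ((u - u) == abs(v))) is true, then y=8, then u=0, then returns 7 — matching result 7.
Sweeping the whole domain (72 inputs) finds no disagreement.
verdict: equivalent


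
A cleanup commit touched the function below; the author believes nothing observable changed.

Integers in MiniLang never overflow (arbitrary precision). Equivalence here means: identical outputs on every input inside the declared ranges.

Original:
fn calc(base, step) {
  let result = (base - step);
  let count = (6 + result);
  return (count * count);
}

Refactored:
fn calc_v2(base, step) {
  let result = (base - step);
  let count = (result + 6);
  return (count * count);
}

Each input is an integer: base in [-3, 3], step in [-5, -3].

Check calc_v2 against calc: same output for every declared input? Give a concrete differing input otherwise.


Side by side, the visible changes include: same computation, different form.
As a probe, take base=2, step=-5: calc runs result=7, then count=13, then returns 169; calc_v2 runs result=7, then count=13, then returns 169; both end at 169.
Sweeping the whole domain (21 inputs) finds no disagreement.
verdict: equivalent


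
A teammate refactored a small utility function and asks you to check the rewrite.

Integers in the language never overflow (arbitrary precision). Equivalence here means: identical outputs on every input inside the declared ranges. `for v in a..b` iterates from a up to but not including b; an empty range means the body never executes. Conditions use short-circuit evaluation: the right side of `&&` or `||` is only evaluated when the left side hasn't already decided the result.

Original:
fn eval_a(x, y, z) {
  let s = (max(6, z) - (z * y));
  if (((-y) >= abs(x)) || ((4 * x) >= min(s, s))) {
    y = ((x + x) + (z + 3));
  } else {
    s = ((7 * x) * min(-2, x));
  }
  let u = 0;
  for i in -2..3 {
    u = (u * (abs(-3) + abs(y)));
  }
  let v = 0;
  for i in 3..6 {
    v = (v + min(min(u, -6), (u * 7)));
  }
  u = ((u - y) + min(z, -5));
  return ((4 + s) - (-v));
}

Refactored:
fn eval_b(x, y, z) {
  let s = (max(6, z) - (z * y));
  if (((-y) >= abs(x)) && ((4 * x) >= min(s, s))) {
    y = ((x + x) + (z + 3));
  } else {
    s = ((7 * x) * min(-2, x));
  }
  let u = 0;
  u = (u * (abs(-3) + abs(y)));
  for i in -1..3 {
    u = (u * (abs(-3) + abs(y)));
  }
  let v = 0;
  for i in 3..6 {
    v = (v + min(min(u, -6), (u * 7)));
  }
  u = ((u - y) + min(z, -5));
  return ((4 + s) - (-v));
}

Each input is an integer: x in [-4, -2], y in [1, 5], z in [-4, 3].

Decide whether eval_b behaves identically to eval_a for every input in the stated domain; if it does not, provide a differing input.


Not equivalent: x=-2, y=5, z=3 separates them (-23 vs 14).
eval_a: s=-9, then (((-y) >= abs(x)) || ((4 * x) >= min(s, s))) is true, then y=2, then u=0, then (i=-2), then u=0, then (i=-1), then u=0, then (i=0), then u=0, then (i=1), then u=0, then (i=2), then u=0, then v=0, then (i=3), then v=-6, then (i=4), then v=-12, then (i=5), then v=-18, then u=-7, then returns -23
eval_b: s=-9, then (((-y) >= abs(x)) && ((4 * x) >= min(s, s))) is false, then s=28, then u=0, then u=0, then (i=-1), then u=0, then (i=0), then u=0, then (i=1), then u=0, then (i=2), then u=0, then v=0, then (i=3), then v=-6, then (i=4), then v=-12, then (i=5), then v=-18, then u=-10, then returns 14
verdict: not equivalent; witness: x=-2, y=5, z=3


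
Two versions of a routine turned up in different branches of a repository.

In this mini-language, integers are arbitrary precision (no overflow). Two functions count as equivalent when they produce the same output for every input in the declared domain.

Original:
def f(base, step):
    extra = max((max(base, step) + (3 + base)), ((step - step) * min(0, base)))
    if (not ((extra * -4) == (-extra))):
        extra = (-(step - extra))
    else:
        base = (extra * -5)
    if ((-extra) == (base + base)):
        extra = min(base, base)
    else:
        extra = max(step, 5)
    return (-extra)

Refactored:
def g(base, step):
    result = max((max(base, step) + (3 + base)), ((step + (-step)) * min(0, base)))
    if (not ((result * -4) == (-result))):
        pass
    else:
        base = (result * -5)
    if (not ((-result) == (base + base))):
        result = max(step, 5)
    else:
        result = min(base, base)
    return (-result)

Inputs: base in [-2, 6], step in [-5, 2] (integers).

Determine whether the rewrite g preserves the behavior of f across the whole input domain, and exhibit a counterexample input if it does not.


Run the pair on base=-1, step=-1.
f: extra becomes 1; next (not ((extra * -4) == (-extra))) evaluates to true; next extra becomes 2; next ((-extra) == (base + base)) evaluates to true; next extra becomes -1; next final value 1
g: result becomes 1; next (not ((result * -4) == (-result))) evaluates to true; next (not ((-result) == (base + base))) evaluates to true; next result becomes 5; next final value -5
1 and -5 differ, so these are not the same function on this domain.
verdict: not equivalent; witness: base=-1, step=-1


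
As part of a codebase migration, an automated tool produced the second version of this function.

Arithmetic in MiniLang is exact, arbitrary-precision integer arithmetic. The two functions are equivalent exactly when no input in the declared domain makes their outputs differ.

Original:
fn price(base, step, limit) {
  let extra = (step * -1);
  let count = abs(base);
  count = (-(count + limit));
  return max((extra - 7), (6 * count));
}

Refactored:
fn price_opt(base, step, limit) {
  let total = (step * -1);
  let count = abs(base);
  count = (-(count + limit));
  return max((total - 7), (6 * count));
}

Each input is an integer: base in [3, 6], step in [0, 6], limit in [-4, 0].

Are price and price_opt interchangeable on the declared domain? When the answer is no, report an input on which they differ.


The two versions differ — the changes include local variable names differ.
One worked example (base=5, step=0, limit=-3) — price: extra becomes 0; next count becomes 5; next count becomes -2; next final value -7; price_opt: total becomes 0; next count becomes 5; next count becomes -2; next final value -7; agreement on -7.
Sweeping the whole domain (140 inputs) finds no disagreement.
verdict: equivalent


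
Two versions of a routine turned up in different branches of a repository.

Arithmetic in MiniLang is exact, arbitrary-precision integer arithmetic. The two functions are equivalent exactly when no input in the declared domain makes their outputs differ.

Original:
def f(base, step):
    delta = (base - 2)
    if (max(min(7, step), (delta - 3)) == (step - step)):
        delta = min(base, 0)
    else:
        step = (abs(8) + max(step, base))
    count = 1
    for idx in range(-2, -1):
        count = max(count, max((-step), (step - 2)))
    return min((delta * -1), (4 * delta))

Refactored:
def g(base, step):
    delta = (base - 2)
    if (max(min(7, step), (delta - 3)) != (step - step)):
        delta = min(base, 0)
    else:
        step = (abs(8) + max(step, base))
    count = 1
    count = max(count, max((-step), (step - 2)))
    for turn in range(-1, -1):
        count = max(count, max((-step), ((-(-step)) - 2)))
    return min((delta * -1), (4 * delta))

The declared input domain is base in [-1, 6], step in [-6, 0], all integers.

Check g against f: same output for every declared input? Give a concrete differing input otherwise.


Take base=-1, step=-6.
f: delta = -3; (max(min(7, step), (delta - 3)) == (step - step)) -> false; step = 7; count = 1; [idx=-2]; count = 5; return -12
g: delta = -3; (max(min(7, step), (delta - 3)) != (step - step)) -> true; delta = -1; count = 1; count = 6; the turn loop: no iterations; return -4
-12 != -4, so the rewrite changes behavior.
verdict: not equivalent; witness: base=-1, step=-6


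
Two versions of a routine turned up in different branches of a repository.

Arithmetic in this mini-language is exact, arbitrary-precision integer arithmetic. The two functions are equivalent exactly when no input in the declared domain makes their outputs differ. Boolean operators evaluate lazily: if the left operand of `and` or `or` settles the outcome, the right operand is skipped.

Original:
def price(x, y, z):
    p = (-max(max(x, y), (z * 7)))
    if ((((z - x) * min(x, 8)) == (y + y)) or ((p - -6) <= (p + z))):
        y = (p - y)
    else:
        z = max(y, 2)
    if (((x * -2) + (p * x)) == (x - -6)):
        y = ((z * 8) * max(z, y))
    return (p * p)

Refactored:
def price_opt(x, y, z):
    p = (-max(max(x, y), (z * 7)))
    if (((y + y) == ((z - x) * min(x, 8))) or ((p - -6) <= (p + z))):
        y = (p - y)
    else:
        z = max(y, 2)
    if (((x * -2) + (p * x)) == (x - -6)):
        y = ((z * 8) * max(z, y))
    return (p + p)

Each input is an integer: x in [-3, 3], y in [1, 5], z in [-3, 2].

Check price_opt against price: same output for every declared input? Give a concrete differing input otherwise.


There is a counterexample at x=-3, y=1, z=-3: 1 on one side, -2 on the other.
price: p = -1; ((((z - x) * min(x, 8)) == (y + y)) or ((p - -6) <= (p + z))) -> false; z = 2; (((x * -2) + (p * x)) == (x - -6)) -> false; return 1
price_opt: p = -1; (((y + y) == ((z - x) * min(x, 8))) or ((p - -6) <= (p + z))) -> false; z = 2; (((x * -2) + (p * x)) == (x - -6)) -> false; return -2
verdict: not equivalent; witness: x=-3, y=1, z=-3


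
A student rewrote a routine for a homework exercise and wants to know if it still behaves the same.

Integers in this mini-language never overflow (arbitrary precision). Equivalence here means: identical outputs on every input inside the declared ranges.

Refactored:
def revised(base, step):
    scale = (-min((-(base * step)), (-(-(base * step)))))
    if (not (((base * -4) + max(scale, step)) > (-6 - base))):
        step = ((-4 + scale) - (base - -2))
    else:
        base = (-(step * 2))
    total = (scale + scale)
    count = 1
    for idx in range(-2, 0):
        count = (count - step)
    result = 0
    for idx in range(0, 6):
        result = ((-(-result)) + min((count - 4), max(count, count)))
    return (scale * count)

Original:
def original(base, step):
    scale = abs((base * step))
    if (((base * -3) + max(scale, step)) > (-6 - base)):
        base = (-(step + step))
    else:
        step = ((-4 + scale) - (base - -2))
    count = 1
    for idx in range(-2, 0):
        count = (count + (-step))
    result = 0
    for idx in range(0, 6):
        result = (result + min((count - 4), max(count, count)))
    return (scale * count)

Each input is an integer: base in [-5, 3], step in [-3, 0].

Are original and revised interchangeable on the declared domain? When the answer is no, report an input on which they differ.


The rewrite breaks on base=3, step=-1, where the results are 9 and 39.
original: scale=3, then (((base * -3) + max(scale, step)) > (-6 - base)) is true, then base=2, then count=1, then (idx=-2), then count=2, then (idx=-1), then count=3, then result=0, then (idx=0), then result=-1, then (idx=1), then result=-2, then (idx=2), then result=-3, then (idx=3), then result=-4, then (idx=4), then result=-5, then (idx=5), then result=-6, then returns 9
revised: scale=3, then (not (((base * -4) + max(scale, step)) > (-6 - base))) is true, then step=-6, then total=6, then count=1, then (idx=-2), then count=7, then (idx=-1), then count=13, then result=0, then (idx=0), then result=9, then (idx=1), then result=18, then (idx=2), then result=27, then (idx=3), then result=36, then (idx=4), then result=45, then (idx=5), then result=54, then returns 39
verdict: not equivalent; witness: base=3, step=-1


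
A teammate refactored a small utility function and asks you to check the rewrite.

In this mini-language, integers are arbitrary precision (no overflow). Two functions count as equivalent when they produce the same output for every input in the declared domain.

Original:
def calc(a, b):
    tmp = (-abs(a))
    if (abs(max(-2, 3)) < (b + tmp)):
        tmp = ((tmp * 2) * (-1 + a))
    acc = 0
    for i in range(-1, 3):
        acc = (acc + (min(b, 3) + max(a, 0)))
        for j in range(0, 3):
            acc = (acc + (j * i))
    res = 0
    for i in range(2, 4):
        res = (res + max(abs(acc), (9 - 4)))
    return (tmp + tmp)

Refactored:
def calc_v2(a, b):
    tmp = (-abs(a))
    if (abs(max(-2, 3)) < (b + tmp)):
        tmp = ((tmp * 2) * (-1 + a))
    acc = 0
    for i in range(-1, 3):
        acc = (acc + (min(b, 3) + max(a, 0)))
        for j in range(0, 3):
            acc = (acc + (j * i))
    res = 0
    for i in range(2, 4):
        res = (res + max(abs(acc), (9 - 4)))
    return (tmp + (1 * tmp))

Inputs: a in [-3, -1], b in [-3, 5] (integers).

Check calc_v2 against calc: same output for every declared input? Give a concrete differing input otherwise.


Equivalent — the differences include constant usage differs, and arithmetic usage differs, yet no declared input distinguishes the two.
As a probe, take a=-1, b=0: calc runs tmp becomes -1; next (abs(max(-2, 3)) < (b + tmp)) evaluates to false; next acc becomes 0; next at i=-1:; next acc becomes 0; next at j=0:; next acc becomes 0; next at j=1:; next acc becomes -1; next at j=2:; next acc becomes -3; next at i=0:; next acc becomes -3; next at j=0:; next acc becomes -3; next at j=1:; next acc becomes -3; next at j=2:; next acc becomes -3; next at i=1:; next acc becomes -3; next at j=0:; next acc becomes -3; next at j=1:; next acc becomes -2; next at j=2:; next acc becomes 0; next at i=2:; next acc becomes 0; next at j=0:; next acc becomes 0; next at j=1:; next acc becomes 2; next at j=2:; next acc becomes 6; next res becomes 0; next at i=2:; next res becomes 6; next at i=3:; next res becomes 12; next final value -2; calc_v2 runs tmp becomes -1; next (abs(max(-2, 3)) < (b + tmp)) evaluates to false; next acc becomes 0; next at i=-1:; next acc becomes 0; next at j=0:; next acc becomes 0; next at j=1:; next acc becomes -1; next at j=2:; next acc becomes -3; next at i=0:; next acc becomes -3; next at j=0:; next acc becomes -3; next at j=1:; next acc becomes -3; next at j=2:; next acc becomes -3; next at i=1:; next acc becomes -3; next at j=0:; next acc becomes -3; next at j=1:; next acc becomes -2; next at j=2:; next acc becomes 0; next at i=2:; next acc becomes 0; next at j=0:; next acc becomes 0; next at j=1:; next acc becomes 2; next at j=2:; next acc becomes 6; next res becomes 0; next at i=2:; next res becomes 6; next at i=3:; next res becomes 12; next final value -2; both end at -2.
An exhaustive pass over the 27 declared inputs shows identical outputs.
verdict: equivalent


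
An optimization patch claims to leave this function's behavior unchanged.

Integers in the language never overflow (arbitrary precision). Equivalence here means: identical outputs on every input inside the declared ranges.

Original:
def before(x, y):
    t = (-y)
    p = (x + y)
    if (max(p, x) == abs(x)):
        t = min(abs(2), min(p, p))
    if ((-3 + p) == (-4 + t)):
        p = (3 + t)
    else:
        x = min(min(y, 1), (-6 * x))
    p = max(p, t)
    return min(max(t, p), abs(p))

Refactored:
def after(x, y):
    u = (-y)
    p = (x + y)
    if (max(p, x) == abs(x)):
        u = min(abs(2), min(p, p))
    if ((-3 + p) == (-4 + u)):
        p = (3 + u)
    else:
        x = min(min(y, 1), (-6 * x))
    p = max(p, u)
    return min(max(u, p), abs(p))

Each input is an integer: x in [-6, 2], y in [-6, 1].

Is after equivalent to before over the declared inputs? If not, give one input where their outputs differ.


The two versions differ — the changes include local variable names differ.
As a probe, take x=-4, y=0: before runs t=0, then p=-4, then (max(p, x) == abs(x)) is false, then ((-3 + p) == (-4 + t)) is false, then x=0, then p=0, then returns 0; after runs u=0, then p=-4, then (max(p, x) == abs(x)) is false, then ((-3 + p) == (-4 + u)) is false, then x=0, then p=0, then returns 0; both end at 0.
Across all 72 domain points the two functions coincide.
verdict: equivalent


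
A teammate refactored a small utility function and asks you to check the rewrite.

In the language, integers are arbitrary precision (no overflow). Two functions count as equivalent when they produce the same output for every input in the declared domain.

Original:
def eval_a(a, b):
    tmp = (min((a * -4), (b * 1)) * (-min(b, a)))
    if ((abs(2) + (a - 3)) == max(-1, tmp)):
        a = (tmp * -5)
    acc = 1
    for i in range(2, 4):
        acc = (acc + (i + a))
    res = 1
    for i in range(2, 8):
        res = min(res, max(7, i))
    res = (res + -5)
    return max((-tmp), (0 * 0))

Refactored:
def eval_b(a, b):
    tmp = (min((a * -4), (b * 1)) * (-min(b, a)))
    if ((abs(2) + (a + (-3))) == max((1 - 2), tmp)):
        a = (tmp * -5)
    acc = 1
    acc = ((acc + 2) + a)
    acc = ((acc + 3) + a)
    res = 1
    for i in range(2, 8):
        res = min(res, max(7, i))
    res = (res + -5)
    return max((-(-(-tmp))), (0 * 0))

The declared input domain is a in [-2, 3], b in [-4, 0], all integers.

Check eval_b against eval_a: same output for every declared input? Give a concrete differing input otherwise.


Although loop structure differs, arithmetic usage differs, constant usage differs, 30/30 inputs agree.
verdict: equivalent


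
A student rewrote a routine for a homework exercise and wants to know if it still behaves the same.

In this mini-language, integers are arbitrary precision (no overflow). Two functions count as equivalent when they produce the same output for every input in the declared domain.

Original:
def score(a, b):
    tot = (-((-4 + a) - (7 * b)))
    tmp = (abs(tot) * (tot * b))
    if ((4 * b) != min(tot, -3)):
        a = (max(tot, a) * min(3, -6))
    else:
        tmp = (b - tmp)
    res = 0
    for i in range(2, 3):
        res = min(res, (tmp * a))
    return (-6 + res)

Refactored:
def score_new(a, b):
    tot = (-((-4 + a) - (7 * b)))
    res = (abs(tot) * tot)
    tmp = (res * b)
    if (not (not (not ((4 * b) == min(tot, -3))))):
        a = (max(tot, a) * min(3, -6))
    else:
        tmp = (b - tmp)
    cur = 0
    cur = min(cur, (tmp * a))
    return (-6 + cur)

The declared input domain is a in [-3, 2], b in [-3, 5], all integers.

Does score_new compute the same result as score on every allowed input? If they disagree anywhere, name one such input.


Behavior is preserved: although loop structure differs, and boolean connective usage differs, and local variable names differ, and comparison usage differs, the outputs never diverge.
Spot check at a=1, b=-3 — score: tot := -18 | tmp := 972 | ((4 * b) != min(tot, -3)): true | a := -6 | res := 0 | iter i=2: | res := -5832 | result -5838. score_new: tot := -18 | res := -324 | tmp := 972 | (not (not (not ((4 * b) == min(tot, -3))))): true | a := -6 | cur := 0 | cur := -5832 | result -5838. Both give -5838.
Checked all 54 inputs in the declared domain: the outputs agree on every one.
verdict: equivalent


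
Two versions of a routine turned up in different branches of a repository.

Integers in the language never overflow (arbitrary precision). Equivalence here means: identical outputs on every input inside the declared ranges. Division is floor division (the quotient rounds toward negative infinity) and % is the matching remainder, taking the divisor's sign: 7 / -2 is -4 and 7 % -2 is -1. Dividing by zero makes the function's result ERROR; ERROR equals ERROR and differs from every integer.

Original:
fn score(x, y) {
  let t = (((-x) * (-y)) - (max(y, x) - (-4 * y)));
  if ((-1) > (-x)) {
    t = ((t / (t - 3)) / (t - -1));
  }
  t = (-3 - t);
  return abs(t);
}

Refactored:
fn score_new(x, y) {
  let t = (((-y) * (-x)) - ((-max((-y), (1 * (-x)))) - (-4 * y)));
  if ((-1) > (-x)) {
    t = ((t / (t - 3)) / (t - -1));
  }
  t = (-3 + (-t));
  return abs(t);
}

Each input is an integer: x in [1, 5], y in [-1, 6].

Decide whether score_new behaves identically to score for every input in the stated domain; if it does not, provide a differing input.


Evaluate both at x=1, y=-1.
score: t becomes 2; next ((-1) > (-x)) evaluates to false; next t becomes -5; next final value 5
score_new: t becomes 4; next ((-1) > (-x)) evaluates to false; next t becomes -7; next final value 7
5 vs 7 — the two versions disagree here.
verdict: not equivalent; witness: x=1, y=-1


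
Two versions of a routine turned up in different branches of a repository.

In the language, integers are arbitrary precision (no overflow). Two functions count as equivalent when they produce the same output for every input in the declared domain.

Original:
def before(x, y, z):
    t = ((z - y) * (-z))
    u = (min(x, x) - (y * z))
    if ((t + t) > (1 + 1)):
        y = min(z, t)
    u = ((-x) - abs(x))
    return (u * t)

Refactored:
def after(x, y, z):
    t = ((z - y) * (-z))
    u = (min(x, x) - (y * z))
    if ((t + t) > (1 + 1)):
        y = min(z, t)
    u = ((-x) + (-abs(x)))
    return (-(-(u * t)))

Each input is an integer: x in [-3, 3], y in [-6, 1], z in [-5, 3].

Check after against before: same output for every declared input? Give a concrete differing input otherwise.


The two versions differ — the changes include arithmetic usage differs.
Tracing x=-2, y=-4, z=-2: before: t becomes 4; next u becomes -10; next ((t + t) > (1 + 1)) evaluates to true; next y becomes -2; next u becomes 0; next final value 0 | after: t becomes 4; next u becomes -10; next ((t + t) > (1 + 1)) evaluates to true; next y becomes -2; next u becomes 0; next final value 0 — matching result 0.
Every one of the 504 inputs gives matching results.
verdict: equivalent


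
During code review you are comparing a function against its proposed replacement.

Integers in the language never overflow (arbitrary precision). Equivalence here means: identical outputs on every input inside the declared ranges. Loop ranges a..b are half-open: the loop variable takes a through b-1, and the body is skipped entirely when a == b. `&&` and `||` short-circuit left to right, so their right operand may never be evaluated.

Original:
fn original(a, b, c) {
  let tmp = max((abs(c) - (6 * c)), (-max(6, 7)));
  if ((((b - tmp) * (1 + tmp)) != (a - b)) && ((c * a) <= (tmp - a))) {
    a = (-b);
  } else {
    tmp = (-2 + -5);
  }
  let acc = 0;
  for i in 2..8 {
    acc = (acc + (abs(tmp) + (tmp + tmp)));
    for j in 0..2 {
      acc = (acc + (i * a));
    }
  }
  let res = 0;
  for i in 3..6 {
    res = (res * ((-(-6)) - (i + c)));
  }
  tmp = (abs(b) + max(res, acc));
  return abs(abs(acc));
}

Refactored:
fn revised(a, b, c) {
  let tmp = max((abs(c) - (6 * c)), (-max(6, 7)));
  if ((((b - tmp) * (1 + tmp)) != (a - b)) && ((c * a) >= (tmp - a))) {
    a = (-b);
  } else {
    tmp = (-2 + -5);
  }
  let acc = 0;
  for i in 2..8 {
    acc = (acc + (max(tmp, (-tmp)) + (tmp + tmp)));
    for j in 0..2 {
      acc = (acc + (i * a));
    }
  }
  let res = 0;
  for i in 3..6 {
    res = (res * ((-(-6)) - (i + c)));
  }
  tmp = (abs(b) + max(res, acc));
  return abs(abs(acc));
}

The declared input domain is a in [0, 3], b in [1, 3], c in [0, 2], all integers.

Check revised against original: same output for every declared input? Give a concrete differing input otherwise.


Take a=0, b=1, c=1.
original: tmp := -5 | ((((b - tmp) * (1 + tmp)) != (a - b)) && ((c * a) <= (tmp - a))): false | tmp := -7 | acc := 0 | iter i=2: | acc := -7 | iter j=0: | acc := -7 | iter j=1: | acc := -7 | iter i=3: | acc := -14 | iter j=0: | acc := -14 | iter j=1: | acc := -14 | iter i=4: | acc := -21 | iter j=0: | acc := -21 | iter j=1: | acc := -21 | iter i=5: | acc := -28 | iter j=0: | acc := -28 | iter j=1: | acc := -28 | iter i=6: | acc := -35 | iter j=0: | acc := -35 | iter j=1: | acc := -35 | iter i=7: | acc := -42 | iter j=0: | acc := -42 | iter j=1: | acc := -42 | res := 0 | iter i=3: | res := 0 | iter i=4: | res := 0 | iter i=5: | res := 0 | tmp := 1 | result 42
revised: tmp := -5 | ((((b - tmp) * (1 + tmp)) != (a - b)) && ((c * a) >= (tmp - a))): true | a := -1 | acc := 0 | iter i=2: | acc := -5 | iter j=0: | acc := -7 | iter j=1: | acc := -9 | iter i=3: | acc := -14 | iter j=0: | acc := -17 | iter j=1: | acc := -20 | iter i=4: | acc := -25 | iter j=0: | acc := -29 | iter j=1: | acc := -33 | iter i=5: | acc := -38 | iter j=0: | acc := -43 | iter j=1: | acc := -48 | iter i=6: | acc := -53 | iter j=0: | acc := -59 | iter j=1: | acc := -65 | iter i=7: | acc := -70 | iter j=0: | acc := -77 | iter j=1: | acc := -84 | res := 0 | iter i=3: | res := 0 | iter i=4: | res := 0 | iter i=5: | res := 0 | tmp := 1 | result 84
42 vs 84 — the two versions disagree here.
verdict: not equivalent; witness: a=0, b=1, c=1


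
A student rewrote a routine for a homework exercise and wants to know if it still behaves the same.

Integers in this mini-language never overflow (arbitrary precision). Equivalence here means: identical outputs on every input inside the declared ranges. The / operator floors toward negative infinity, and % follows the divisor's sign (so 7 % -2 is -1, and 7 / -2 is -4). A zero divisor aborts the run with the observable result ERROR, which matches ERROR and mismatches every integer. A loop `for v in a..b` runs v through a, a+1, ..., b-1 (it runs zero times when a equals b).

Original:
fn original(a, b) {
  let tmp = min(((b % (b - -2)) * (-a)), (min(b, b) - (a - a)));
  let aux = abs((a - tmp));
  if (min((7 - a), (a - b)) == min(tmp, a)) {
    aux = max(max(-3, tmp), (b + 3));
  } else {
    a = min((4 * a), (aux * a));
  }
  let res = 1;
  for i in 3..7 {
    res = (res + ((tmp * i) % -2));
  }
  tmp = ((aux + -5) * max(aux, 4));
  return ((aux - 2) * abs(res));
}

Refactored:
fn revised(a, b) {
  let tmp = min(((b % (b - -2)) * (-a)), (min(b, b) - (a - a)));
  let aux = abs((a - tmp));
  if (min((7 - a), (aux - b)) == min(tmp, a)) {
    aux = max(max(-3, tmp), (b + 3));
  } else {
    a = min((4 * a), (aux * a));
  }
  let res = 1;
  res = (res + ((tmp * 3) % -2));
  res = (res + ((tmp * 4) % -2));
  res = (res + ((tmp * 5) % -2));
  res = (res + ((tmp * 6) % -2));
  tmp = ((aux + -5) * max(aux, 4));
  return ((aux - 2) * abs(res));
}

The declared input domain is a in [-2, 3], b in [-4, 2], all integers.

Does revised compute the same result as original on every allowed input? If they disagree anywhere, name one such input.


At a=-2, b=0: original gives 1, revised gives 0.
verdict: not equivalent; witness: a=-2, b=0


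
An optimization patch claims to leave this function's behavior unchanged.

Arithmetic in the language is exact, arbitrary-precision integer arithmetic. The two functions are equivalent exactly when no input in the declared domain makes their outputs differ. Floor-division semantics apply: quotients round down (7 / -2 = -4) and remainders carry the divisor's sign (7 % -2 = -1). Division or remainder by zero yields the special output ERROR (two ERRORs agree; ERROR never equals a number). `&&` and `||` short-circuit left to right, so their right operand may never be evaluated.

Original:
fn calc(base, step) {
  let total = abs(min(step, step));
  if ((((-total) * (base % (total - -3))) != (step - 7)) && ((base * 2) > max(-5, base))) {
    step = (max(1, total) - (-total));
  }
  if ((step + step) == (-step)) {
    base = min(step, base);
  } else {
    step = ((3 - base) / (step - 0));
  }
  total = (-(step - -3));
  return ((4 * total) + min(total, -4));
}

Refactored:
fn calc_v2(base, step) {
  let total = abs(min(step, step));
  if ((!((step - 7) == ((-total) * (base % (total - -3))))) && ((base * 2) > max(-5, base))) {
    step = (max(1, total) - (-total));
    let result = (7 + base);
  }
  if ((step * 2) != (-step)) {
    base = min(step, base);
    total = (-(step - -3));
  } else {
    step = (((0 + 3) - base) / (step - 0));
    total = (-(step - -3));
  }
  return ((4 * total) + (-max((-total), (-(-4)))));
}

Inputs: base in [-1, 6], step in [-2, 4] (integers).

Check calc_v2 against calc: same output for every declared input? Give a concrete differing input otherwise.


At base=-1, step=-1: calc gives 0, calc_v2 gives -12.
verdict: not equivalent; witness: base=-1, step=-1


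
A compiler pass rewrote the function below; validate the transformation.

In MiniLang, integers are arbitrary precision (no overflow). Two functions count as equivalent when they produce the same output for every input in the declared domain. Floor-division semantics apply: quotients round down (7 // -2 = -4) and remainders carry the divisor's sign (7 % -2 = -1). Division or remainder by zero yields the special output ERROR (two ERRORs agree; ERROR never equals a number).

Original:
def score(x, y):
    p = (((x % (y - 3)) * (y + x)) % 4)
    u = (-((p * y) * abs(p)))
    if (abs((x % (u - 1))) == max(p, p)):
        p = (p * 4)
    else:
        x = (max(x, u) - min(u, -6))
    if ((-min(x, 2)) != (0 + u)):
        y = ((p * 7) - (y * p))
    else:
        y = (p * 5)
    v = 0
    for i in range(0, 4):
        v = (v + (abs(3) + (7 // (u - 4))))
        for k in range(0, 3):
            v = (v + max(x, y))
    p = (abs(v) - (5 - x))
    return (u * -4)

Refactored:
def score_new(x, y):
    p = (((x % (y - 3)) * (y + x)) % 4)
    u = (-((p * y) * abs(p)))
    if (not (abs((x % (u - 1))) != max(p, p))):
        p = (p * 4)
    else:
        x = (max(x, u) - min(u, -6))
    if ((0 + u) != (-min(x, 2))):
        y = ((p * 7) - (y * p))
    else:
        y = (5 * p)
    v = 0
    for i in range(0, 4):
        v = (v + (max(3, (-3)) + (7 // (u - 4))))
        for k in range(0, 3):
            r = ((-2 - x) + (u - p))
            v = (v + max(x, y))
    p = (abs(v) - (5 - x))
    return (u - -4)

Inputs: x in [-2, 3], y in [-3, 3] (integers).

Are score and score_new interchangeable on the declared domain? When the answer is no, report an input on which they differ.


Consider the input x=-2, y=-3.
score: p = 2; u = 12; (abs((x % (u - 1))) == max(p, p)) -> false; x = 18; ((-min(x, 2)) != (0 + u)) -> true; y = 20; v = 0; [i=0]; v = 3; [k=0]; v = 23; [k=1]; v = 43; [k=2]; v = 63; [i=1]; v = 66; [k=0]; v = 86; [k=1]; v = 106; [k=2]; v = 126; [i=2]; v = 129; [k=0]; v = 149; [k=1]; v = 169; [k=2]; v = 189; [i=3]; v = 192; [k=0]; v = 212; [k=1]; v = 232; [k=2]; v = 252; p = 265; return -48
score_new: p = 2; u = 12; (not (abs((x % (u - 1))) != max(p, p))) -> false; x = 18; ((0 + u) != (-min(x, 2))) -> true; y = 20; v = 0; [i=0]; v = 3; [k=0]; r = -10; v = 23; [k=1]; r = -10; v = 43; [k=2]; r = -10; v = 63; [i=1]; v = 66; [k=0]; r = -10; v = 86; [k=1]; r = -10; v = 106; [k=2]; r = -10; v = 126; [i=2]; v = 129; [k=0]; r = -10; v = 149; [k=1]; r = -10; v = 169; [k=2]; r = -10; v = 189; [i=3]; v = 192; [k=0]; r = -10; v = 212; [k=1]; r = -10; v = 232; [k=2]; r = -10; v = 252; p = 265; return 16
-48 != 16, so the rewrite changes behavior.
verdict: not equivalent; witness: x=-2, y=-3
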